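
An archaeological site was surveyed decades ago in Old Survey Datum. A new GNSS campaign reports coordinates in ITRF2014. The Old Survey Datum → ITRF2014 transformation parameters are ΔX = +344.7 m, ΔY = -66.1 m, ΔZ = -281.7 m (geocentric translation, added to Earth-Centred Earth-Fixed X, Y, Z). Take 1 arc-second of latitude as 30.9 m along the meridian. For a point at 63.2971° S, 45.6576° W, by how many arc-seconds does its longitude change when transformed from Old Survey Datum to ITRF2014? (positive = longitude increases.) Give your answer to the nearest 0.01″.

Δλ = 14.43″

sin φ = -0.893349, cos φ = 0.449364, sin λ = -0.715176, cos λ = 0.698945.
East component: ΔE = −sin λ·ΔX + cos λ·ΔY = −(-0.715176)(344.7) + (0.698945)(-66.1) = 200.32 m.
1° of latitude spans 3600 × 30.90 = 111240 m; at latitude φ, 1° of longitude spans that × cos φ = 49987.3 m, so Δλ = 200.32 / 49987.3 × 3600 = 14.427″.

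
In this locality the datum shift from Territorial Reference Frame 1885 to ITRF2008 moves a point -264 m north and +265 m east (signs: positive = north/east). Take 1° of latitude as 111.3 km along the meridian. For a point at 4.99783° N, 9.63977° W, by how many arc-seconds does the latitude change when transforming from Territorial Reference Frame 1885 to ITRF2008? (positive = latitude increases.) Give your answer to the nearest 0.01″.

1° of latitude = 111.3 km, so Δφ = -264.0 / 111300 = -0.0023720° = -8.539″.

Δφ = -8.54″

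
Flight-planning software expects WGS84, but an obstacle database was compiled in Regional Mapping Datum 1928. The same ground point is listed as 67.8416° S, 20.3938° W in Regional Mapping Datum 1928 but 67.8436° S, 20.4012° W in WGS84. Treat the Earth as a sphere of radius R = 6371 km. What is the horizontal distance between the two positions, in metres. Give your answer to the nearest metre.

Δφ = -67.8436° − -67.8416° = -0.0020°; Δλ = -20.4012° − -20.3938° = -0.0074°.
1° along a meridian = πR/180 = 111195 m.
ΔN = Δφ × 111195 = -222.4 m; ΔE = Δλ × 111195 × cos(-67.8416°) = -0.0074 × 111195 × 0.377168 = -310.4 m.
Distance = √(ΔE² + ΔN²) = √((-310.4)² + (-222.4)²) = 381.8 m.

382 m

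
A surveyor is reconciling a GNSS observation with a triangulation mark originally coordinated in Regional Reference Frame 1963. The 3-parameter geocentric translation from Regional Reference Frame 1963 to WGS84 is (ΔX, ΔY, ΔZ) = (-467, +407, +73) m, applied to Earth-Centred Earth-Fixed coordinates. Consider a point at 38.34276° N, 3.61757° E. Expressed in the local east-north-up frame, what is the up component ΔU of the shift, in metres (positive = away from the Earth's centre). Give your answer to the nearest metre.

The local up (radial) axis is (cos φ cos λ, cos φ sin λ, sin φ), giving ΔU = -365.545 + 20.141 + 45.287 = -300.12 m.

ΔU = -300 m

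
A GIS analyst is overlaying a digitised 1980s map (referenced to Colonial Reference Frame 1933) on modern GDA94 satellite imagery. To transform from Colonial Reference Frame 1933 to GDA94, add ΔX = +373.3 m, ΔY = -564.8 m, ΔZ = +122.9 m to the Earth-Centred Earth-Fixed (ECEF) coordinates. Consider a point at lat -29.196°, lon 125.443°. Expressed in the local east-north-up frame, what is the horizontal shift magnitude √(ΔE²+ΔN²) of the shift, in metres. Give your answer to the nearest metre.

224 m

At φ = -29.196°, λ = 125.443°: sin φ = -0.487799, cos φ = 0.872956, sin λ = 0.814693, cos λ = -0.579893.
ΔE = −sin λ·ΔX + cos λ·ΔY = −(0.814693)·(373.3) + (-0.579893)·(-564.8) = 23.40 m.
ΔN = −sin φ cos λ·ΔX − sin φ sin λ·ΔY + cos φ·ΔZ = −(-0.487799)(-0.579893)(373.3) − (-0.487799)(0.814693)(-564.8) + (0.872956)(122.9) = -222.76 m.
Horizontal magnitude = √(ΔE² + ΔN²) = √(23.40² + (-222.76)²) = 223.99 m.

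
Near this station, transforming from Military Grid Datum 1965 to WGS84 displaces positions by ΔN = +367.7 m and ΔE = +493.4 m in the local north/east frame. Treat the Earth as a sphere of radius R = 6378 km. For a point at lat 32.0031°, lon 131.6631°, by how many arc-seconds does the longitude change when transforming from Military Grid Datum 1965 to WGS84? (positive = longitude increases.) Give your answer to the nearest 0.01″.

Δλ = 18.82″

At latitude 32.0031°, cos φ = 0.848019.
One radian of longitude at latitude φ spans R cos φ, so Δλ = ΔE / (R cos φ) = 493.4 / (6378000 × 0.848019) = 9.1224e-05 rad = 18.816″.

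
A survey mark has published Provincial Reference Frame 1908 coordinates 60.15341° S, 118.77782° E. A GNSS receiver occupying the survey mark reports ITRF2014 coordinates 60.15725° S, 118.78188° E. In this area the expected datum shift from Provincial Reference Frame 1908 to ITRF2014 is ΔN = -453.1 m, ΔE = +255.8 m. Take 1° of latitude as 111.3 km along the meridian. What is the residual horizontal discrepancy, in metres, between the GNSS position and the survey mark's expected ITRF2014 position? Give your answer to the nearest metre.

Observed coordinate differences: Δφ = -0.00384°, Δλ = +0.00406°.
Converting to metres (1° lat = 111300 m, cos φ = 0.497679): observed ΔN = -427.4 m, observed ΔE = 224.9 m.
Subtracting the expected shift leaves a residual of -427.4 − (-453.1) = 25.7 m north and 224.9 − (255.8) = -30.9 m east.
Residual distance = √(25.7² + (-30.9)²) = 40.2 m.

40 m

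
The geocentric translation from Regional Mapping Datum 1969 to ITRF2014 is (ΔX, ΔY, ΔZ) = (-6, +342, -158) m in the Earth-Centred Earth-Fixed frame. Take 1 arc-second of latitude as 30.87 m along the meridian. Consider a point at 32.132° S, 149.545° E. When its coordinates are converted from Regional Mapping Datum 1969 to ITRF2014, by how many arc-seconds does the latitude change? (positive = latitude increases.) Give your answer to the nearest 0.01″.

Δφ = -1.26″

sin φ = -0.531872, cos φ = 0.846825, sin λ = 0.506861, cos λ = -0.862028.
North component: ΔN = −sin φ cos λ·ΔX − sin φ sin λ·ΔY + cos φ·ΔZ = −(-0.531872)(-0.862028)(-6) − (-0.531872)(0.506861)(342) + (0.846825)(-158) = -38.85 m.
1° of latitude spans 3600 × 30.87 = 111132 m, so Δφ = -38.85 / 111132 × 3600 = -1.258″.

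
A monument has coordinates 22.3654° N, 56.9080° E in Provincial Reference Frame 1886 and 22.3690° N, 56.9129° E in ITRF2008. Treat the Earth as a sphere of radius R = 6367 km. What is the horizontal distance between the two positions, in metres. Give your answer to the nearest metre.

643 m

Δφ = 22.3690° − 22.3654° = +0.0036°; Δλ = 56.9129° − 56.9080° = +0.0049°.
1° along a meridian = πR/180 = 111125 m.
ΔN = Δφ × 111125 = 400.1 m; ΔE = Δλ × 111125 × cos(22.3654°) = +0.0049 × 111125 × 0.924776 = 503.6 m.
Distance = √(ΔE² + ΔN²) = √(503.6² + 400.1²) = 643.1 m.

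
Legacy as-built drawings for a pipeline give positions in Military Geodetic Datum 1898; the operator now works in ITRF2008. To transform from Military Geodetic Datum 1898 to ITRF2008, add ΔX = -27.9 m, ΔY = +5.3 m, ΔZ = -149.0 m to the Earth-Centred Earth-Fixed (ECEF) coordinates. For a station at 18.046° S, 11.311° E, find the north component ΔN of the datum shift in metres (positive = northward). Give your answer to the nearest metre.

The local north axis is (−sin φ cos λ, −sin φ sin λ, cos φ), giving ΔN = -8.475 + 0.322 − 141.670 = -149.82 m.

ΔN = -150 m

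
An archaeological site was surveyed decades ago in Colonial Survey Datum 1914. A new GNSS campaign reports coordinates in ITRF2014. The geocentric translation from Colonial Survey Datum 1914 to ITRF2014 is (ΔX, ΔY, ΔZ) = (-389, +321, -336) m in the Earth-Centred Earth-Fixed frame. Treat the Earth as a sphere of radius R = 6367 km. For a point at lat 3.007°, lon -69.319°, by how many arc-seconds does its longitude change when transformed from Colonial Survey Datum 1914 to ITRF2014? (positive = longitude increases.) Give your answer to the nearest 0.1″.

Δλ = -8.1″

sin φ = 0.052458, cos φ = 0.998623, sin λ = -0.935561, cos λ = 0.353165.
East component: ΔE = −sin λ·ΔX + cos λ·ΔY = −(-0.935561)(-389) + (0.353165)(321) = -250.57 m.
1° of latitude spans πR/180 = 111125 m; at latitude φ, 1° of longitude spans that × cos φ = 110972.1 m, so Δλ = -250.57 / 110972.1 × 3600 = -8.129″.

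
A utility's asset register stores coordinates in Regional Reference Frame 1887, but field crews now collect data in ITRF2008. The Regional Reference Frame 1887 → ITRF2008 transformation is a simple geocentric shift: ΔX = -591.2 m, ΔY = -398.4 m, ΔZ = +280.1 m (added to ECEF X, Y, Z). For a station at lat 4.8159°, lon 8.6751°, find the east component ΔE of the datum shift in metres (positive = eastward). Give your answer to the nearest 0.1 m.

The local east axis at (φ, λ) is (−sin λ, cos λ, 0), so ΔE = −sin(8.6751°)·(-591.2) + cos(8.6751°)·(-398.4) = -304.67 m.

ΔE = -304.7 m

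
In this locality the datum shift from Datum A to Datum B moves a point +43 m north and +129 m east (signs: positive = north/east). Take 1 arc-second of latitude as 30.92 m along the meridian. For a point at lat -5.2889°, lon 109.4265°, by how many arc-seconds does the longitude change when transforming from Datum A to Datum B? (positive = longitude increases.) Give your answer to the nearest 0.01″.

At latitude -5.2889°, cos φ = 0.995743.
1″ of longitude at this latitude = 30.92 × cos φ = 30.7884 m, so Δλ = 129.0 / 30.7884 = 4.190″.

Δλ = 4.19″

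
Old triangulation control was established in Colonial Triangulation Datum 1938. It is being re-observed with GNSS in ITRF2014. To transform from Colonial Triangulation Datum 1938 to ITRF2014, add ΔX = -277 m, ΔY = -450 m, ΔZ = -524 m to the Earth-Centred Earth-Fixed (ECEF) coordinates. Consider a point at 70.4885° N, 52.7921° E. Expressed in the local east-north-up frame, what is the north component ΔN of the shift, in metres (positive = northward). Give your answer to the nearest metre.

ΔN = 321 m

At φ = 70.4885°, λ = 52.7921°: sin φ = 0.942574, cos φ = 0.333996, sin λ = 0.796447, cos λ = 0.604709.
ΔN = −sin φ cos λ·ΔX − sin φ sin λ·ΔY + cos φ·ΔZ = −(0.942574)(0.604709)(-277) − (0.942574)(0.796447)(-450) + (0.333996)(-524) = 320.69 m.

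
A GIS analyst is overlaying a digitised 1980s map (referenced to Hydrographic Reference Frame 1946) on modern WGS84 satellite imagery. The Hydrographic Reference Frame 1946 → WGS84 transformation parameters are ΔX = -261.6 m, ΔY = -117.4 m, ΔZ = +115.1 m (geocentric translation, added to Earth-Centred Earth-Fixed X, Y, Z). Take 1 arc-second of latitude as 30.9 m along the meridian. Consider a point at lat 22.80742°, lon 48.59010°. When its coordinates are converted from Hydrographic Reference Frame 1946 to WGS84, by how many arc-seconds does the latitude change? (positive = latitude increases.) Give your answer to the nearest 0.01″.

Δφ = 6.71″

sin φ = 0.387635, cos φ = 0.921813, sin λ = 0.749997, cos λ = 0.661441.
North component: ΔN = −sin φ cos λ·ΔX − sin φ sin λ·ΔY + cos φ·ΔZ = −(0.387635)(0.661441)(-261.6) − (0.387635)(0.749997)(-117.4) + (0.921813)(115.1) = 207.31 m.
1° of latitude spans 3600 × 30.90 = 111240 m, so Δφ = 207.31 / 111240 × 3600 = 6.709″.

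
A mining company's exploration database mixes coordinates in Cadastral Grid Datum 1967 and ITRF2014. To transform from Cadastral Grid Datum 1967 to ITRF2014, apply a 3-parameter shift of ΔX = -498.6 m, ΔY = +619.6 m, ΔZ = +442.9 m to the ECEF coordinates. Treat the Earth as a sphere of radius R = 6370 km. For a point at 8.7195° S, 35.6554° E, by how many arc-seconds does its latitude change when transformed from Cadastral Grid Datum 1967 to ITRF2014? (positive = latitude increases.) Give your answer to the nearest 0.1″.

Δφ = 14.0″

sin φ = -0.151597, cos φ = 0.988442, sin λ = 0.582909, cos λ = 0.812538.
North component: ΔN = −sin φ cos λ·ΔX − sin φ sin λ·ΔY + cos φ·ΔZ = −(-0.151597)(0.812538)(-498.6) − (-0.151597)(0.582909)(619.6) + (0.988442)(442.9) = 431.12 m.
1° of latitude spans πR/180 = 111177 m, so Δφ = 431.12 / 111177 × 3600 = 13.960″.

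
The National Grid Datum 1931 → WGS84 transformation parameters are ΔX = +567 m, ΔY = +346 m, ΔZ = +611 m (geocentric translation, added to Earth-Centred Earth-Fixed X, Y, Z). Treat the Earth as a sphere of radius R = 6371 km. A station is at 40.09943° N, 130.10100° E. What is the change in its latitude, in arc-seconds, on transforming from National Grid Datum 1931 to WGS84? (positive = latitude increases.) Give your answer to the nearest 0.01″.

sin φ = 0.644116, cos φ = 0.764928, sin λ = 0.764910, cos λ = -0.644137.
North component: ΔN = −sin φ cos λ·ΔX − sin φ sin λ·ΔY + cos φ·ΔZ = −(0.644116)(-0.644137)(567) − (0.644116)(0.764910)(346) + (0.764928)(611) = 532.15 m.
1° of latitude spans πR/180 = 111195 m, so Δφ = 532.15 / 111195 × 3600 = 17.229″.

Δφ = 17.23″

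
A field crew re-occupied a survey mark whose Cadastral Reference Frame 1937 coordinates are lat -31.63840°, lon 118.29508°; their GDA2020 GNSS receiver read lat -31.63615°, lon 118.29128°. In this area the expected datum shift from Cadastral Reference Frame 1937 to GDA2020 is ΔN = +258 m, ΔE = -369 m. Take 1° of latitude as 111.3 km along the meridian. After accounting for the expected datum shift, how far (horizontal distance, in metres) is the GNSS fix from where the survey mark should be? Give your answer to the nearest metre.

Observed coordinate differences: Δφ = +0.00225°, Δλ = -0.00380°.
Converting to metres (1° lat = 111300 m, cos φ = 0.851376): observed ΔN = 250.4 m, observed ΔE = -360.1 m.
Subtracting the expected shift leaves a residual of 250.4 − (258) = -7.6 m north and -360.1 − (-369) = 8.9 m east.
Residual distance = √((-7.6)² + 8.9²) = 11.7 m.

12 m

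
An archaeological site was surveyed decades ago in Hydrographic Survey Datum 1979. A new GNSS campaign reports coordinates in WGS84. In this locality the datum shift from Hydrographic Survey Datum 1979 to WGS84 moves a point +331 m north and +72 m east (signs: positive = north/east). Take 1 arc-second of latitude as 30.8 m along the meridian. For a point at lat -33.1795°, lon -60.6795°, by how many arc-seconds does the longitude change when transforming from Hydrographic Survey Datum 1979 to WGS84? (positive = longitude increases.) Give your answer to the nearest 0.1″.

Δλ = 2.8″

At latitude -33.1795°, cos φ = 0.836960.
1″ of longitude at this latitude = 30.80 × cos φ = 25.7784 m, so Δλ = 72.0 / 25.7784 = 2.793″.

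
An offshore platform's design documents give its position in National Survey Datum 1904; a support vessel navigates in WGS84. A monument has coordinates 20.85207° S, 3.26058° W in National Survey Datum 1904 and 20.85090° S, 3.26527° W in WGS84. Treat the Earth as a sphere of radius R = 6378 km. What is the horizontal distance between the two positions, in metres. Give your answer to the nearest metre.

505 m

Δφ = -20.85090° − -20.85207° = +0.00117°; Δλ = -3.26527° − -3.26058° = -0.00469°.
1° along a meridian = πR/180 = 111317 m.
ΔN = Δφ × 111317 = 130.2 m; ΔE = Δλ × 111317 × cos(-20.85207°) = -0.00469 × 111317 × 0.934503 = -487.9 m.
Distance = √(ΔE² + ΔN²) = √((-487.9)² + 130.2²) = 505.0 m.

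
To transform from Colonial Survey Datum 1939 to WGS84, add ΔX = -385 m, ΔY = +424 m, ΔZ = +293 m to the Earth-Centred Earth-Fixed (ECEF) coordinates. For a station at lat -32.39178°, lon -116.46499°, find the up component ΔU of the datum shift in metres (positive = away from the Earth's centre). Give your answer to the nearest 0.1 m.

ΔU = -332.6 m

The local up (radial) axis is (cos φ cos λ, cos φ sin λ, sin φ), giving ΔU = 144.879 − 320.509 − 156.962 = -332.59 m.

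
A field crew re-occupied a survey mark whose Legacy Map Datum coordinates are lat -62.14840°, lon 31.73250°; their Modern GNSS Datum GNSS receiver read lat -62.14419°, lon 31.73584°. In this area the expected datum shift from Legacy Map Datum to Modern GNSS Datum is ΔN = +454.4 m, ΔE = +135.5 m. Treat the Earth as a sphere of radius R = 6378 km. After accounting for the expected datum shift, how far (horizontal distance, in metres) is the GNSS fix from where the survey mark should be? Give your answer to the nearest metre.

41 m

Observed coordinate differences: Δφ = +0.00421°, Δλ = +0.00334°.
Converting to metres (1° lat = 111317 m, cos φ = 0.467183): observed ΔN = 468.6 m, observed ΔE = 173.7 m.
Subtracting the expected shift leaves a residual of 468.6 − (454.4) = 14.2 m north and 173.7 − (135.5) = 38.2 m east.
Residual distance = √(14.2² + 38.2²) = 40.8 m.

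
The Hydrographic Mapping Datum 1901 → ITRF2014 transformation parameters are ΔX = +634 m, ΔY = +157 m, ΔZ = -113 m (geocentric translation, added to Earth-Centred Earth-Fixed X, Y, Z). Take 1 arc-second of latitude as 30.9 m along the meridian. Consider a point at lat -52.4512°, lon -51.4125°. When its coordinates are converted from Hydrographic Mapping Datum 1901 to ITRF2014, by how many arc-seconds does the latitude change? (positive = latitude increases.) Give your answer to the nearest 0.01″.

Δφ = 4.77″

sin φ = -0.792835, cos φ = 0.609437, sin λ = -0.781657, cos λ = 0.623709.
North component: ΔN = −sin φ cos λ·ΔX − sin φ sin λ·ΔY + cos φ·ΔZ = −(-0.792835)(0.623709)(634) − (-0.792835)(-0.781657)(157) + (0.609437)(-113) = 147.35 m.
1° of latitude spans 3600 × 30.90 = 111240 m, so Δφ = 147.35 / 111240 × 3600 = 4.769″.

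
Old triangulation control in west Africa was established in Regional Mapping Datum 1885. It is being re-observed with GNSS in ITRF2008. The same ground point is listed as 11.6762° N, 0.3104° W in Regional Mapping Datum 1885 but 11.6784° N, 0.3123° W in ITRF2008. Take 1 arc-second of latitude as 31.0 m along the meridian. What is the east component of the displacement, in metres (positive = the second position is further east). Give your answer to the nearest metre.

ΔE = -208 m

Δφ = 11.6784° − 11.6762° = +0.0022°; Δλ = -0.3123° − -0.3104° = -0.0019°.
1° of latitude = 3600 × 31.00 = 111600 m.
ΔN = Δφ × 111600 = 245.5 m; ΔE = Δλ × 111600 × cos(11.6762°) = -0.0019 × 111600 × 0.979307 = -207.7 m.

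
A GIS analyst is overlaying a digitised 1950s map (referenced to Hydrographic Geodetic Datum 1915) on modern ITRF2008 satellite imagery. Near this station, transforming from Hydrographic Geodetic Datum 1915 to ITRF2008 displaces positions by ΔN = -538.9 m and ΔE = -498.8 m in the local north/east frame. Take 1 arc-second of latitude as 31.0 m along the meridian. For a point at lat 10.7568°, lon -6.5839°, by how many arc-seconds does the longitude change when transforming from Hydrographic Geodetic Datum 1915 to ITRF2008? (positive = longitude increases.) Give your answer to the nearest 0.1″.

Δλ = -16.4″

At latitude 10.7568°, cos φ = 0.982428.
1″ of longitude at this latitude = 31.00 × cos φ = 30.4553 m, so Δλ = -498.8 / 30.4553 = -16.378″.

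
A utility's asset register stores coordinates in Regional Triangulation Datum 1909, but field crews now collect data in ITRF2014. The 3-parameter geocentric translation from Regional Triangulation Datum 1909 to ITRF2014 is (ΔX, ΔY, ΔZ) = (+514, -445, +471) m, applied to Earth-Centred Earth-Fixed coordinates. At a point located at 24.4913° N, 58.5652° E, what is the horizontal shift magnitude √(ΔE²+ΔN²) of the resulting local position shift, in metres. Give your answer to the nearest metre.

At φ = 24.4913°, λ = 58.5652°: sin φ = 0.414555, cos φ = 0.910024, sin λ = 0.853234, cos λ = 0.521528.
ΔE = −sin λ·ΔX + cos λ·ΔY = −(0.853234)·(514) + (0.521528)·(-445) = -670.64 m.
ΔN = −sin φ cos λ·ΔX − sin φ sin λ·ΔY + cos φ·ΔZ = −(0.414555)(0.521528)(514) − (0.414555)(0.853234)(-445) + (0.910024)(471) = 474.90 m.
Horizontal magnitude = √(ΔE² + ΔN²) = √((-670.64)² + 474.90²) = 821.76 m.

822 m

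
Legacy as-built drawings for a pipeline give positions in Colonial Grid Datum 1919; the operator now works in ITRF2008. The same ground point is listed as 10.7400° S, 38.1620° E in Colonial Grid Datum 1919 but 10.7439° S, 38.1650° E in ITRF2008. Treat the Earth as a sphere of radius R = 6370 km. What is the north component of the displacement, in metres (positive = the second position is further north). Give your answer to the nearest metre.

ΔN = -434 m

Δφ = -10.7439° − -10.7400° = -0.0039°; Δλ = 38.1650° − 38.1620° = +0.0030°.
1° along a meridian = πR/180 = 111177 m.
ΔN = Δφ × 111177 = -433.6 m; ΔE = Δλ × 111177 × cos(-10.7400°) = +0.0030 × 111177 × 0.982483 = 327.7 m.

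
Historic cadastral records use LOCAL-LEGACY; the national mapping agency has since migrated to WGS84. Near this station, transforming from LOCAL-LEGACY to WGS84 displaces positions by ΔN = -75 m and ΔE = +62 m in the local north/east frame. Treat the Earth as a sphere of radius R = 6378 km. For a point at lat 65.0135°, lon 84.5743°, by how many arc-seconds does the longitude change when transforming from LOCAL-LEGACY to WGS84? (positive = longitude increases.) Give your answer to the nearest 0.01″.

At latitude 65.0135°, cos φ = 0.422405.
One radian of longitude at latitude φ spans R cos φ, so Δλ = ΔE / (R cos φ) = 62.0 / (6378000 × 0.422405) = 2.3013e-05 rad = 4.747″.

Δλ = 4.75″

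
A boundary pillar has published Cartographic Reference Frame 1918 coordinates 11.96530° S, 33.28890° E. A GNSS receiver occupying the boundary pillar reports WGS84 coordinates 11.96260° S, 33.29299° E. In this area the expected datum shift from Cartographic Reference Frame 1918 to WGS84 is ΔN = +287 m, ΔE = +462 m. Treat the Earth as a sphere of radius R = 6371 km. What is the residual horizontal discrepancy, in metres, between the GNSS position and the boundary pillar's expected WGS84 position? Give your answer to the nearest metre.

Observed coordinate differences: Δφ = +0.00270°, Δλ = +0.00409°.
Converting to metres (1° lat = 111195 m, cos φ = 0.978273): observed ΔN = 300.2 m, observed ΔE = 444.9 m.
Subtracting the expected shift leaves a residual of 300.2 − (287) = 13.2 m north and 444.9 − (462) = -17.1 m east.
Residual distance = √(13.2² + (-17.1)²) = 21.6 m.

22 m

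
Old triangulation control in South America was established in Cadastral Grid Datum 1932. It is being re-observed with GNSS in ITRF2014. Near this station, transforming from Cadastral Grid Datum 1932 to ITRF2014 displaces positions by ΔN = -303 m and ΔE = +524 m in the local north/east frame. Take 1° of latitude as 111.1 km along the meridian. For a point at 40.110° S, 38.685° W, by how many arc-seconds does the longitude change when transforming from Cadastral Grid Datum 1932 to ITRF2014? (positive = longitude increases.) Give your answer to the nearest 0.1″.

At latitude -40.110°, cos φ = 0.764809.
1° of longitude at this latitude = 111.1 × cos φ = 84.97 km, so Δλ = 524.0 / 84970.3 = 0.0061669° = 22.201″.

Δλ = 22.2″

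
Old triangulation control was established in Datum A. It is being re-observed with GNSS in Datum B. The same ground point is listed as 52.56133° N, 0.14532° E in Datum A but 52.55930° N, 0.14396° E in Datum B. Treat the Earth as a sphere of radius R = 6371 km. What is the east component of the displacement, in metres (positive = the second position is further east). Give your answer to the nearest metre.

Δφ = 52.55930° − 52.56133° = -0.00203°; Δλ = 0.14396° − 0.14532° = -0.00136°.
1° along a meridian = πR/180 = 111195 m.
ΔN = Δφ × 111195 = -225.7 m; ΔE = Δλ × 111195 × cos(52.56133°) = -0.00136 × 111195 × 0.607912 = -91.9 m.

ΔE = -92 m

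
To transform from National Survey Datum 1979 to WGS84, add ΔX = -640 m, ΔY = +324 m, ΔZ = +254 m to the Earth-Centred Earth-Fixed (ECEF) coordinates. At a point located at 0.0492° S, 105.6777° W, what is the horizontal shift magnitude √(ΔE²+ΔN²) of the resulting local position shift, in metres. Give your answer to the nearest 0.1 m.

748.1 m

The local east axis at (φ, λ) is (−sin λ, cos λ, 0), so ΔE = −sin(-105.6777°)·(-640) + cos(-105.6777°)·324 = -703.74 m.
The local north axis is (−sin φ cos λ, −sin φ sin λ, cos φ), giving ΔN = 0.149 − 0.268 + 254.000 = 253.88 m.
Horizontal magnitude = √(ΔE² + ΔN²) = √((-703.74)² + 253.88²) = 748.14 m.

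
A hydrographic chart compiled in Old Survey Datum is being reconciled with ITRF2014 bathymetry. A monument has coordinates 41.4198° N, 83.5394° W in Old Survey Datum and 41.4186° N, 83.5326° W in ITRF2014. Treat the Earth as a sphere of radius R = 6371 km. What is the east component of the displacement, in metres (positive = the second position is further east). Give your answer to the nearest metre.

Δφ = 41.4186° − 41.4198° = -0.0012°; Δλ = -83.5326° − -83.5394° = +0.0068°.
1° along a meridian = πR/180 = 111195 m.
ΔN = Δφ × 111195 = -133.4 m; ΔE = Δλ × 111195 × cos(41.4198°) = +0.0068 × 111195 × 0.749882 = 567.0 m.

ΔE = 567 m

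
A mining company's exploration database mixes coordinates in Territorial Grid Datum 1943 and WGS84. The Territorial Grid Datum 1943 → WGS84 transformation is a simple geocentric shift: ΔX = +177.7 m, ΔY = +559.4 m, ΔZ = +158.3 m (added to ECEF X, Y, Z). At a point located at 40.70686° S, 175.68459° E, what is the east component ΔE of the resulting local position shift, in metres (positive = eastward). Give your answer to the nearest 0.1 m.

ΔE = -571.2 m

The local east axis at (φ, λ) is (−sin λ, cos λ, 0), so ΔE = −sin(175.68459°)·177.7 + cos(175.68459°)·559.4 = -571.19 m.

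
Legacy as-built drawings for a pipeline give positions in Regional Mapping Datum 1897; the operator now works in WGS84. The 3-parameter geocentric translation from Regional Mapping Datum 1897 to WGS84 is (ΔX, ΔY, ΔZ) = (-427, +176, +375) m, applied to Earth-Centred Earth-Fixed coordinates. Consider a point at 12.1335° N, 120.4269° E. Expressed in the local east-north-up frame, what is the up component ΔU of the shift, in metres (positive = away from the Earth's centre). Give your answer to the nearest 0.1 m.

At φ = 12.1335°, λ = 120.4269°: sin φ = 0.210190, cos φ = 0.977661, sin λ = 0.862276, cos λ = -0.506439.
ΔU = cos φ cos λ·ΔX + cos φ sin λ·ΔY + sin φ·ΔZ = (0.977661)(-0.506439)(-427) + (0.977661)(0.862276)(176) + (0.210190)(375) = 438.61 m.

ΔU = 438.6 m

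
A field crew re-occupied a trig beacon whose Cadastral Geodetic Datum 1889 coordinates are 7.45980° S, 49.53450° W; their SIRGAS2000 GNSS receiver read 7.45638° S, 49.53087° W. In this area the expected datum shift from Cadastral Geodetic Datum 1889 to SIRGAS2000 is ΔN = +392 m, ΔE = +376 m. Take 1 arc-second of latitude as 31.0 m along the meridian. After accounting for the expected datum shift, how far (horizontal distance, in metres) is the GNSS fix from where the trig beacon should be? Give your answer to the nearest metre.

28 m

Observed coordinate differences: Δφ = +0.00342°, Δλ = +0.00363°.
Converting to metres (1° lat = 111600 m, cos φ = 0.991536): observed ΔN = 381.7 m, observed ΔE = 401.7 m.
Subtracting the expected shift leaves a residual of 381.7 − (392) = -10.3 m north and 401.7 − (376) = 25.7 m east.
Residual distance = √((-10.3)² + 25.7²) = 27.7 m.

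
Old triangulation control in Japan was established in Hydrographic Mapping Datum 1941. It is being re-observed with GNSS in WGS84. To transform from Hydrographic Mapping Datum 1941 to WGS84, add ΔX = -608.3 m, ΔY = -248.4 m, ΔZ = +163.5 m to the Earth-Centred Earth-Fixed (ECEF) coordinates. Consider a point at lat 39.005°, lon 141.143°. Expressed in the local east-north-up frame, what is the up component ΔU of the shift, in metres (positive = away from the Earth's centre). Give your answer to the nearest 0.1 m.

At φ = 39.005°, λ = 141.143°: sin φ = 0.629388, cos φ = 0.777091, sin λ = 0.627379, cos λ = -0.778714.
ΔU = cos φ cos λ·ΔX + cos φ sin λ·ΔY + sin φ·ΔZ = (0.777091)(-0.778714)(-608.3) + (0.777091)(0.627379)(-248.4) + (0.629388)(163.5) = 349.90 m.

ΔU = 349.9 m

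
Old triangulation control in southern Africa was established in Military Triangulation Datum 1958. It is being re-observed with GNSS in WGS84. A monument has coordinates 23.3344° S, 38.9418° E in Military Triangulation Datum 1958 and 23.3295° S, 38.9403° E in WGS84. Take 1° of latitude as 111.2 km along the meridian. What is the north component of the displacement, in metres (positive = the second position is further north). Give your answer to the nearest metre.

Δφ = -23.3295° − -23.3344° = +0.0049°; Δλ = 38.9403° − 38.9418° = -0.0015°.
ΔN = Δφ × 111200 = 544.9 m; ΔE = Δλ × 111200 × cos(-23.3344°) = -0.0015 × 111200 × 0.918209 = -153.2 m.

ΔN = 545 m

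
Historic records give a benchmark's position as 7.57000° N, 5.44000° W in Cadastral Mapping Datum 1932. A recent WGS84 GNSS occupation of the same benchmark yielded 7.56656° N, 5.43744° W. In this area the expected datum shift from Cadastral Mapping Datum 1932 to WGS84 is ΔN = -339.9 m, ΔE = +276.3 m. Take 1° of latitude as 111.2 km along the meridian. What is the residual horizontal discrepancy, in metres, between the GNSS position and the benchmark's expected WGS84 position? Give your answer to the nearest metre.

Observed coordinate differences: Δφ = -0.00344°, Δλ = +0.00256°.
Converting to metres (1° lat = 111200 m, cos φ = 0.991285): observed ΔN = -382.5 m, observed ΔE = 282.2 m.
Subtracting the expected shift leaves a residual of -382.5 − (-339.9) = -42.6 m north and 282.2 − (276.3) = 5.9 m east.
Residual distance = √((-42.6)² + 5.9²) = 43.0 m.

43 m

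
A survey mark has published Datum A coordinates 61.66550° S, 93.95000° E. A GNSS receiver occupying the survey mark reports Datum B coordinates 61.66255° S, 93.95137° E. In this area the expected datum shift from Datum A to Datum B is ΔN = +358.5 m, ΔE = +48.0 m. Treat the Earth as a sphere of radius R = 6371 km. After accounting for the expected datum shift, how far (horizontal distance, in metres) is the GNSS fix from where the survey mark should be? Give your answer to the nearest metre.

Observed coordinate differences: Δφ = +0.00295°, Δλ = +0.00137°.
Converting to metres (1° lat = 111195 m, cos φ = 0.474618): observed ΔN = 328.0 m, observed ΔE = 72.3 m.
Subtracting the expected shift leaves a residual of 328.0 − (358.5) = -30.5 m north and 72.3 − (48.0) = 24.3 m east.
Residual distance = √((-30.5)² + 24.3²) = 39.0 m.

39 m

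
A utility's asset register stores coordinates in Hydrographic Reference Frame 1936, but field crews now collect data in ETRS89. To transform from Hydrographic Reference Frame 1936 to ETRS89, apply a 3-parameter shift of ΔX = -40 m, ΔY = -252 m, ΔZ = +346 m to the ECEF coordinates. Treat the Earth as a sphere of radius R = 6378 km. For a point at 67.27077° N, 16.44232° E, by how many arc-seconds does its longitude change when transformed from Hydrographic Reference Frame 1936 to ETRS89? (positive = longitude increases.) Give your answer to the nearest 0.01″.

Δλ = -19.28″

sin φ = 0.922341, cos φ = 0.386377, sin λ = 0.283050, cos λ = 0.959105.
East component: ΔE = −sin λ·ΔX + cos λ·ΔY = −(0.283050)(-40) + (0.959105)(-252) = -230.37 m.
1° of latitude spans πR/180 = 111317 m; at latitude φ, 1° of longitude spans that × cos φ = 43010.3 m, so Δλ = -230.37 / 43010.3 × 3600 = -19.282″.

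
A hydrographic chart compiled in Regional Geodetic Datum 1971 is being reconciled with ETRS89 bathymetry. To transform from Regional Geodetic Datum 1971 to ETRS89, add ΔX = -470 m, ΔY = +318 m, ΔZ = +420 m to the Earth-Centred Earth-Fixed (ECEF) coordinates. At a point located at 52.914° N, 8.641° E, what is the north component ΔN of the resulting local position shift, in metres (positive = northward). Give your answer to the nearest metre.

ΔN = 586 m

At φ = 52.914°, λ = 8.641°: sin φ = 0.797731, cos φ = 0.603013, sin λ = 0.150243, cos λ = 0.988649.
ΔN = −sin φ cos λ·ΔX − sin φ sin λ·ΔY + cos φ·ΔZ = −(0.797731)(0.988649)(-470) − (0.797731)(0.150243)(318) + (0.603013)(420) = 585.83 m.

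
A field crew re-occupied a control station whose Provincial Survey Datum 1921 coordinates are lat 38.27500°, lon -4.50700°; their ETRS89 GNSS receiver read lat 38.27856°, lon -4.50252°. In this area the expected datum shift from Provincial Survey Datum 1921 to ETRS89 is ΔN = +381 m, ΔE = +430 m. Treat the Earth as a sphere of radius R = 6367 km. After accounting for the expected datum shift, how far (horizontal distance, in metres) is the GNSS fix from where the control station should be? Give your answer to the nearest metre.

42 m

Observed coordinate differences: Δφ = +0.00356°, Δλ = +0.00448°.
Converting to metres (1° lat = 111125 m, cos φ = 0.785047): observed ΔN = 395.6 m, observed ΔE = 390.8 m.
Subtracting the expected shift leaves a residual of 395.6 − (381) = 14.6 m north and 390.8 − (430) = -39.2 m east.
Residual distance = √(14.6² + (-39.2)²) = 41.8 m.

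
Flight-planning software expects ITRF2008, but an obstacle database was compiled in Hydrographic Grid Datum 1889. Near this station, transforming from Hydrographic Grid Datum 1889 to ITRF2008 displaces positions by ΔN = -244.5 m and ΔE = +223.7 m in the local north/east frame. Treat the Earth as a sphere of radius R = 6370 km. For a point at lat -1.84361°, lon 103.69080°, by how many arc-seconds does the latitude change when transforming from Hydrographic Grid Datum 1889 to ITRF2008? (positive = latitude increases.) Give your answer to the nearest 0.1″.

On a sphere of radius R, 1 rad of latitude = R, so Δφ = ΔN / R = -244.5 / 6370000 = -3.8383e-05 rad = -7.917″.

Δφ = -7.9″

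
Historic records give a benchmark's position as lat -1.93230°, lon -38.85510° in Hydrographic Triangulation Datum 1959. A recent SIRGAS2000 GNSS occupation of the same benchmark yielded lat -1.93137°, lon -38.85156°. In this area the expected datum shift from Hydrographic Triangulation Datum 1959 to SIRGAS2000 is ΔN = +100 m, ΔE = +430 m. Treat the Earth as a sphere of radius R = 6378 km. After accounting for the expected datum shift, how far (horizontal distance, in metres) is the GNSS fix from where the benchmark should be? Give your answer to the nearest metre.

36 m

Observed coordinate differences: Δφ = +0.00093°, Δλ = +0.00354°.
Converting to metres (1° lat = 111317 m, cos φ = 0.999431): observed ΔN = 103.5 m, observed ΔE = 393.8 m.
Subtracting the expected shift leaves a residual of 103.5 − (100) = 3.5 m north and 393.8 − (430) = -36.2 m east.
Residual distance = √(3.5² + (-36.2)²) = 36.3 m.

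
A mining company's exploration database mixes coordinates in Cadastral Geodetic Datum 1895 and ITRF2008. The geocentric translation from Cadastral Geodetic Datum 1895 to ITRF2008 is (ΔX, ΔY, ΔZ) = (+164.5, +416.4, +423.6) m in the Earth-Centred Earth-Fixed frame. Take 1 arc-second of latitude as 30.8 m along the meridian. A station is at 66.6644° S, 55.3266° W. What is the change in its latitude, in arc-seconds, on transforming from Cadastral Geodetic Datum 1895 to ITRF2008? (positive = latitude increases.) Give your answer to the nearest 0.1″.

Δφ = -2.0″

sin φ = -0.918200, cos φ = 0.396116, sin λ = -0.822408, cos λ = 0.568898.
North component: ΔN = −sin φ cos λ·ΔX − sin φ sin λ·ΔY + cos φ·ΔZ = −(-0.918200)(0.568898)(164.5) − (-0.918200)(-0.822408)(416.4) + (0.396116)(423.6) = -60.72 m.
1° of latitude spans 3600 × 30.80 = 110880 m, so Δφ = -60.72 / 110880 × 3600 = -1.971″.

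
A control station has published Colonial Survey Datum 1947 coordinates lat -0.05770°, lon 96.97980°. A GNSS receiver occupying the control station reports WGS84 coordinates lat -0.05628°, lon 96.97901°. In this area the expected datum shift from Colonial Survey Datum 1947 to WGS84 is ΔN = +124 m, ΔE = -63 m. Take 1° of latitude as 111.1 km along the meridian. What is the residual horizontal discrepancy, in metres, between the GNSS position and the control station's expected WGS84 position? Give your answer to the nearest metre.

Observed coordinate differences: Δφ = +0.00142°, Δλ = -0.00079°.
Converting to metres (1° lat = 111100 m, cos φ = 0.999999): observed ΔN = 157.8 m, observed ΔE = -87.8 m.
Subtracting the expected shift leaves a residual of 157.8 − (124) = 33.8 m north and -87.8 − (-63) = -24.8 m east.
Residual distance = √(33.8² + (-24.8)²) = 41.9 m.

42 m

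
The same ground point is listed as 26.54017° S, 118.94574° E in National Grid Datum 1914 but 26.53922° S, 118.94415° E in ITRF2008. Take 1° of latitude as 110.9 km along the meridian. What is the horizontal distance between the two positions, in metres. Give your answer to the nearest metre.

Δφ = -26.53922° − -26.54017° = +0.00095°; Δλ = 118.94415° − 118.94574° = -0.00159°.
ΔN = Δφ × 110900 = 105.4 m; ΔE = Δλ × 110900 × cos(-26.54017°) = -0.00159 × 110900 × 0.894621 = -157.7 m.
Distance = √(ΔE² + ΔN²) = √((-157.7)² + 105.4²) = 189.7 m.

190 m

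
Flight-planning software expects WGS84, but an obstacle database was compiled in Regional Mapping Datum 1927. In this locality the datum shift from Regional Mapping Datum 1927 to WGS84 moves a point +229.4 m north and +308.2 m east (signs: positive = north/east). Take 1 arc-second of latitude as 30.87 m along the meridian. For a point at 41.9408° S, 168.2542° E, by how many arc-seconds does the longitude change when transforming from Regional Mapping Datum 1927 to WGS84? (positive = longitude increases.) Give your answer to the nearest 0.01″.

At latitude -41.9408°, cos φ = 0.743836.
1″ of longitude at this latitude = 30.87 × cos φ = 22.9622 m, so Δλ = 308.2 / 22.9622 = 13.422″.

Δλ = 13.42″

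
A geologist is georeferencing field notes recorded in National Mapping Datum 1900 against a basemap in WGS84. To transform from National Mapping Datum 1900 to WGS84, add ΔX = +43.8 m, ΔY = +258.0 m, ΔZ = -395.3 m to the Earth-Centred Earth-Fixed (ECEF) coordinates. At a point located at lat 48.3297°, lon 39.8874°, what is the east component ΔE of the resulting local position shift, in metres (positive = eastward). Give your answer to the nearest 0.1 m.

ΔE = 169.9 m

At φ = 48.3297°, λ = 39.8874°: sin φ = 0.746983, cos φ = 0.664843, sin λ = 0.641281, cos λ = 0.767306.
ΔE = −sin λ·ΔX + cos λ·ΔY = −(0.641281)·(43.8) + (0.767306)·(258.0) = 169.88 m.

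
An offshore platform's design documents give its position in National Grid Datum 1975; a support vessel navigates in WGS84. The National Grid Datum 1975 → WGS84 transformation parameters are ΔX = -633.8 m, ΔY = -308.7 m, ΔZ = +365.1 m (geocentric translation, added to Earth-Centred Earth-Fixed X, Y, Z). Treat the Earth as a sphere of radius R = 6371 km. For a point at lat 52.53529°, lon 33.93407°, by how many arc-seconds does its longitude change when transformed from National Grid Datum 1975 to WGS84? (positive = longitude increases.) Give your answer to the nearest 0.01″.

sin φ = 0.793728, cos φ = 0.608273, sin λ = 0.558239, cos λ = 0.829680.
East component: ΔE = −sin λ·ΔX + cos λ·ΔY = −(0.558239)(-633.8) + (0.829680)(-308.7) = 97.69 m.
1° of latitude spans πR/180 = 111195 m; at latitude φ, 1° of longitude spans that × cos φ = 67636.8 m, so Δλ = 97.69 / 67636.8 × 3600 = 5.200″.

Δλ = 5.20″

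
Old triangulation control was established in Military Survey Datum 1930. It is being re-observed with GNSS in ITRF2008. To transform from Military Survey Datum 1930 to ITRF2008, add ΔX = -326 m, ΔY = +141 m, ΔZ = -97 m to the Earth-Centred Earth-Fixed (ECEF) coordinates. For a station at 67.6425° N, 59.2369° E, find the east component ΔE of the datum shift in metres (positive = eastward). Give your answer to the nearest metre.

ΔE = 352 m

At φ = 67.6425°, λ = 59.2369°: sin φ = 0.924828, cos φ = 0.380384, sin λ = 0.859289, cos λ = 0.511490.
ΔE = −sin λ·ΔX + cos λ·ΔY = −(0.859289)·(-326) + (0.511490)·(141) = 352.25 m.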